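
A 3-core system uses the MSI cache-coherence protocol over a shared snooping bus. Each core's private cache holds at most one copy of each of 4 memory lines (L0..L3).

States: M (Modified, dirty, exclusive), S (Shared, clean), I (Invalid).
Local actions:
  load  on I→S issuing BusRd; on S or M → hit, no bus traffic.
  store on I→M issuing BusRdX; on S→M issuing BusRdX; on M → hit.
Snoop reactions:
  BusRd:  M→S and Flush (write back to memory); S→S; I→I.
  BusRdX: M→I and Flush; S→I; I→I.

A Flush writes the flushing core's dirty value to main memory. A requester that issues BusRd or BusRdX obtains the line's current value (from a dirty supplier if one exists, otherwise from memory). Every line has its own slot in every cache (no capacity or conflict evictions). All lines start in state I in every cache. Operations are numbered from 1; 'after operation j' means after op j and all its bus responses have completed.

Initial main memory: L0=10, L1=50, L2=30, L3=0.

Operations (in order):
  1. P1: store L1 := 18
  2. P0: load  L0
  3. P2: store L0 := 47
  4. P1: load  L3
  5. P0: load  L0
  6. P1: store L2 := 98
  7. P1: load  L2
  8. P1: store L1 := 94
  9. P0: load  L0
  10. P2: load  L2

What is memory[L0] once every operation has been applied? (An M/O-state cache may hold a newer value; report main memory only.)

1. P1: store L1 := 18  bus=[BusRdX]  L1: P0=I P1=M P2=I  mem[L1]=50
2. P0: load  L0  bus=[BusRd]  L0: P0=S P1=I P2=I  mem[L0]=10
3. P2: store L0 := 47  bus=[BusRdX]  L0: P0=I P1=I P2=M  mem[L0]=10
4. P1: load  L3  bus=[BusRd]  L3: P0=I P1=S P2=I  mem[L3]=0
5. P0: load  L0  bus=[BusRd,Flush]  L0: P0=S P1=I P2=S  mem[L0]=47
6. P1: store L2 := 98  bus=[BusRdX]  L2: P0=I P1=M P2=I  mem[L2]=30
7. P1: load  L2  bus=[-]  L2: P0=I P1=M P2=I  mem[L2]=30
8. P1: store L1 := 94  bus=[-]  L1: P0=I P1=M P2=I  mem[L1]=50
9. P0: load  L0  bus=[-]  L0: P0=S P1=I P2=S  mem[L0]=47
10. P2: load  L2  bus=[BusRd,Flush]  L2: P0=I P1=S P2=S  mem[L2]=98

memory[L0] = 47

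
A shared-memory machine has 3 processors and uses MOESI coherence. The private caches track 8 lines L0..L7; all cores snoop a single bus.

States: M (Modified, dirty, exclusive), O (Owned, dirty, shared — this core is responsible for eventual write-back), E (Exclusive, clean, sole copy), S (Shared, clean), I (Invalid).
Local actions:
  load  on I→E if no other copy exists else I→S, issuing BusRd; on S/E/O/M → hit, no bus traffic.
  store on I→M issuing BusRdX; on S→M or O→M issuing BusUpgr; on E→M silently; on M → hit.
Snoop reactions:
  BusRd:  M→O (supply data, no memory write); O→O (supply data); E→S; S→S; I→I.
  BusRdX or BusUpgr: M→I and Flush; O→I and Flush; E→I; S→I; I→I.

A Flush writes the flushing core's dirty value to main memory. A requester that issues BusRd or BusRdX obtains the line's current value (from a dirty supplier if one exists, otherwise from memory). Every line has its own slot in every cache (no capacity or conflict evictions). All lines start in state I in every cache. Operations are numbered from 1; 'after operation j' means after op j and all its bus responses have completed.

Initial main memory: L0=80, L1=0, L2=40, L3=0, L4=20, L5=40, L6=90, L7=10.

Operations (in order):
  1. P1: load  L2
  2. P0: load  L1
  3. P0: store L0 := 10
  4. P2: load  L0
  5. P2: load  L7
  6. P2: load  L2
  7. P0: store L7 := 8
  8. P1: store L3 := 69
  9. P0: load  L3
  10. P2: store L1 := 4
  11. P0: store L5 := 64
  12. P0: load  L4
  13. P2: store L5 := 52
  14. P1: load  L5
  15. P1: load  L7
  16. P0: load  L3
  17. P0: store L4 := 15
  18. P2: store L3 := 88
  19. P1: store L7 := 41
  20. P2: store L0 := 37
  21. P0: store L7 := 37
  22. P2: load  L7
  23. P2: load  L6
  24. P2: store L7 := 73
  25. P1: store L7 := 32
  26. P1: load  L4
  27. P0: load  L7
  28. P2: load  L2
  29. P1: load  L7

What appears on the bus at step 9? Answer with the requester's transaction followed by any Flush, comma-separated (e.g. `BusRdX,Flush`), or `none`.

bus = BusRd

[1] P1: load  L2 | P0:I, P1:E(40), P2:I | bus: BusRd
[2] P0: load  L1 | P0:E(0), P1:I, P2:I | bus: BusRd
[3] P0: store L0 := 10 | P0:M(10), P1:I, P2:I | bus: BusRdX
[4] P2: load  L0 | P0:O(10), P1:I, P2:S(10) | bus: BusRd
[5] P2: load  L7 | P0:I, P1:I, P2:E(10) | bus: BusRd
[6] P2: load  L2 | P0:I, P1:S(40), P2:S(40) | bus: BusRd
[7] P0: store L7 := 8 | P0:M(8), P1:I, P2:I | bus: BusRdX
[8] P1: store L3 := 69 | P0:I, P1:M(69), P2:I | bus: BusRdX
[9] P0: load  L3 | P0:S(69), P1:O(69), P2:I | bus: BusRd
[10] P2: store L1 := 4 | P0:I, P1:I, P2:M(4) | bus: BusRdX
[11] P0: store L5 := 64 | P0:M(64), P1:I, P2:I | bus: BusRdX
[12] P0: load  L4 | P0:E(20), P1:I, P2:I | bus: BusRd
[13] P2: store L5 := 52 | P0:I, P1:I, P2:M(52) | bus: BusRdX,Flush
[14] P1: load  L5 | P0:I, P1:S(52), P2:O(52) | bus: BusRd
[15] P1: load  L7 | P0:O(8), P1:S(8), P2:I | bus: BusRd
[16] P0: load  L3 | P0:S(69), P1:O(69), P2:I | bus: none
[17] P0: store L4 := 15 | P0:M(15), P1:I, P2:I | bus: none
[18] P2: store L3 := 88 | P0:I, P1:I, P2:M(88) | bus: BusRdX,Flush
[19] P1: store L7 := 41 | P0:I, P1:M(41), P2:I | bus: BusUpgr,Flush
[20] P2: store L0 := 37 | P0:I, P1:I, P2:M(37) | bus: BusUpgr,Flush
[21] P0: store L7 := 37 | P0:M(37), P1:I, P2:I | bus: BusRdX,Flush
[22] P2: load  L7 | P0:O(37), P1:I, P2:S(37) | bus: BusRd
[23] P2: load  L6 | P0:I, P1:I, P2:E(90) | bus: BusRd
[24] P2: store L7 := 73 | P0:I, P1:I, P2:M(73) | bus: BusUpgr,Flush
[25] P1: store L7 := 32 | P0:I, P1:M(32), P2:I | bus: BusRdX,Flush
[26] P1: load  L4 | P0:O(15), P1:S(15), P2:I | bus: BusRd
[27] P0: load  L7 | P0:S(32), P1:O(32), P2:I | bus: BusRd
[28] P2: load  L2 | P0:I, P1:S(40), P2:S(40) | bus: none
[29] P1: load  L7 | P0:S(32), P1:O(32), P2:I | bus: none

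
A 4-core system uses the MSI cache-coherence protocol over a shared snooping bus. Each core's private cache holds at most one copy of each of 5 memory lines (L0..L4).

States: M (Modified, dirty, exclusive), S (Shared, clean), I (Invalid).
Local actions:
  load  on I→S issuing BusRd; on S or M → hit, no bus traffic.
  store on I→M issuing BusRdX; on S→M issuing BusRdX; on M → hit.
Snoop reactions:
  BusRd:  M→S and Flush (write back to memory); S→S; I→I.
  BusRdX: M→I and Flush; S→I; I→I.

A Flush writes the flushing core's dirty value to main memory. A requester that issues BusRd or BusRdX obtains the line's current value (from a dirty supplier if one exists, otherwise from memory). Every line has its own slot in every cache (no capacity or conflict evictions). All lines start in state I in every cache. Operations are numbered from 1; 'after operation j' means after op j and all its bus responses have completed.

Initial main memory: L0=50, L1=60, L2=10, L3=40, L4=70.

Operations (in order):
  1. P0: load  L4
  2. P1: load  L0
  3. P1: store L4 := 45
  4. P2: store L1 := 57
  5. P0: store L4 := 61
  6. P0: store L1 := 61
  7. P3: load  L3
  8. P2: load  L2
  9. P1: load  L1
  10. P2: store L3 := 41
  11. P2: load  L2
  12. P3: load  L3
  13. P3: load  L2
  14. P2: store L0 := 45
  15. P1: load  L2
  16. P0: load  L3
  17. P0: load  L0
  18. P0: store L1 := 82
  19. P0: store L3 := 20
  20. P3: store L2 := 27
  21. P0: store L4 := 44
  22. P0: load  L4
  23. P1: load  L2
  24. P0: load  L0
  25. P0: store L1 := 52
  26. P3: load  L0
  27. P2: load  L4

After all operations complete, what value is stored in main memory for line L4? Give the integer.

memory[L4] = 44

[1] P0: load  L4 | P0:S(70), P1:I, P2:I, P3:I | bus: BusRd
[2] P1: load  L0 | P0:I, P1:S(50), P2:I, P3:I | bus: BusRd
[3] P1: store L4 := 45 | P0:I, P1:M(45), P2:I, P3:I | bus: BusRdX
[4] P2: store L1 := 57 | P0:I, P1:I, P2:M(57), P3:I | bus: BusRdX
[5] P0: store L4 := 61 | P0:M(61), P1:I, P2:I, P3:I | bus: BusRdX,Flush
[6] P0: store L1 := 61 | P0:M(61), P1:I, P2:I, P3:I | bus: BusRdX,Flush
[7] P3: load  L3 | P0:I, P1:I, P2:I, P3:S(40) | bus: BusRd
[8] P2: load  L2 | P0:I, P1:I, P2:S(10), P3:I | bus: BusRd
[9] P1: load  L1 | P0:S(61), P1:S(61), P2:I, P3:I | bus: BusRd,Flush
[10] P2: store L3 := 41 | P0:I, P1:I, P2:M(41), P3:I | bus: BusRdX
[11] P2: load  L2 | P0:I, P1:I, P2:S(10), P3:I | bus: none
[12] P3: load  L3 | P0:I, P1:I, P2:S(41), P3:S(41) | bus: BusRd,Flush
[13] P3: load  L2 | P0:I, P1:I, P2:S(10), P3:S(10) | bus: BusRd
[14] P2: store L0 := 45 | P0:I, P1:I, P2:M(45), P3:I | bus: BusRdX
[15] P1: load  L2 | P0:I, P1:S(10), P2:S(10), P3:S(10) | bus: BusRd
[16] P0: load  L3 | P0:S(41), P1:I, P2:S(41), P3:S(41) | bus: BusRd
[17] P0: load  L0 | P0:S(45), P1:I, P2:S(45), P3:I | bus: BusRd,Flush
[18] P0: store L1 := 82 | P0:M(82), P1:I, P2:I, P3:I | bus: BusRdX
[19] P0: store L3 := 20 | P0:M(20), P1:I, P2:I, P3:I | bus: BusRdX
[20] P3: store L2 := 27 | P0:I, P1:I, P2:I, P3:M(27) | bus: BusRdX
[21] P0: store L4 := 44 | P0:M(44), P1:I, P2:I, P3:I | bus: none
[22] P0: load  L4 | P0:M(44), P1:I, P2:I, P3:I | bus: none
[23] P1: load  L2 | P0:I, P1:S(27), P2:I, P3:S(27) | bus: BusRd,Flush
[24] P0: load  L0 | P0:S(45), P1:I, P2:S(45), P3:I | bus: none
[25] P0: store L1 := 52 | P0:M(52), P1:I, P2:I, P3:I | bus: none
[26] P3: load  L0 | P0:S(45), P1:I, P2:S(45), P3:S(45) | bus: BusRd
[27] P2: load  L4 | P0:S(44), P1:I, P2:S(44), P3:I | bus: BusRd,Flush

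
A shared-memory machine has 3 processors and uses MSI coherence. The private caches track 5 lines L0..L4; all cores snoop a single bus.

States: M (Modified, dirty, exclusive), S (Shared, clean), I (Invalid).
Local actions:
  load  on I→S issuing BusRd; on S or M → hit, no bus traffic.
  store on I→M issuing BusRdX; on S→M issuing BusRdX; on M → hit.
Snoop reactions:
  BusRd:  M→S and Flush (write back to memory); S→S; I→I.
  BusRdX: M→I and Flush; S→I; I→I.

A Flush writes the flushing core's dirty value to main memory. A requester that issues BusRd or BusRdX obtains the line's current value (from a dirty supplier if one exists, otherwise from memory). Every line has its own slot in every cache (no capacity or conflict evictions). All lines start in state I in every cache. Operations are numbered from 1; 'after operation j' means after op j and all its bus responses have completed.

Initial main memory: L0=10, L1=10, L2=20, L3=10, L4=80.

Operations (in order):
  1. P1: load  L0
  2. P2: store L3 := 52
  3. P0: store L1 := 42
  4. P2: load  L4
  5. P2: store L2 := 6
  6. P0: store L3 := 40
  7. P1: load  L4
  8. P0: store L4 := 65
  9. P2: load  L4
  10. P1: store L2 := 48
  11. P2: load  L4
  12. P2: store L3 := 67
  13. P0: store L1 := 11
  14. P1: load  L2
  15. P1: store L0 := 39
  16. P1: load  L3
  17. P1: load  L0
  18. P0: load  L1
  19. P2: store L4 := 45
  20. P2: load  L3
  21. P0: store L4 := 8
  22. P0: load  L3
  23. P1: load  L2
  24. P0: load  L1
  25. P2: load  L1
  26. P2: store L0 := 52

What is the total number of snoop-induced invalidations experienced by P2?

  op1 P1: load  L0 → I/S/I on L0; bus BusRd; mem=10
  op2 P2: store L3 := 52 → I/I/M on L3; bus BusRdX; mem=10
  op3 P0: store L1 := 42 → M/I/I on L1; bus BusRdX; mem=10
  op4 P2: load  L4 → I/I/S on L4; bus BusRd; mem=80
  op5 P2: store L2 := 6 → I/I/M on L2; bus BusRdX; mem=20
  op6 P0: store L3 := 40 → M/I/I on L3; bus BusRdX Flush; mem=52
  op7 P1: load  L4 → I/S/S on L4; bus BusRd; mem=80
  op8 P0: store L4 := 65 → M/I/I on L4; bus BusRdX; mem=80
  op9 P2: load  L4 → S/I/S on L4; bus BusRd Flush; mem=65
  op10 P1: store L2 := 48 → I/M/I on L2; bus BusRdX Flush; mem=6
  op11 P2: load  L4 → S/I/S on L4; bus (none); mem=65
  op12 P2: store L3 := 67 → I/I/M on L3; bus BusRdX Flush; mem=40
  op13 P0: store L1 := 11 → M/I/I on L1; bus (none); mem=10
  op14 P1: load  L2 → I/M/I on L2; bus (none); mem=6
  op15 P1: store L0 := 39 → I/M/I on L0; bus BusRdX; mem=10
  op16 P1: load  L3 → I/S/S on L3; bus BusRd Flush; mem=67
  op17 P1: load  L0 → I/M/I on L0; bus (none); mem=10
  op18 P0: load  L1 → M/I/I on L1; bus (none); mem=10
  op19 P2: store L4 := 45 → I/I/M on L4; bus BusRdX; mem=65
  op20 P2: load  L3 → I/S/S on L3; bus (none); mem=67
  op21 P0: store L4 := 8 → M/I/I on L4; bus BusRdX Flush; mem=45
  op22 P0: load  L3 → S/S/S on L3; bus BusRd; mem=67
  op23 P1: load  L2 → I/M/I on L2; bus (none); mem=6
  op24 P0: load  L1 → M/I/I on L1; bus (none); mem=10
  op25 P2: load  L1 → S/I/S on L1; bus BusRd Flush; mem=11
  op26 P2: store L0 := 52 → I/I/M on L0; bus BusRdX Flush; mem=39

invalidations = 4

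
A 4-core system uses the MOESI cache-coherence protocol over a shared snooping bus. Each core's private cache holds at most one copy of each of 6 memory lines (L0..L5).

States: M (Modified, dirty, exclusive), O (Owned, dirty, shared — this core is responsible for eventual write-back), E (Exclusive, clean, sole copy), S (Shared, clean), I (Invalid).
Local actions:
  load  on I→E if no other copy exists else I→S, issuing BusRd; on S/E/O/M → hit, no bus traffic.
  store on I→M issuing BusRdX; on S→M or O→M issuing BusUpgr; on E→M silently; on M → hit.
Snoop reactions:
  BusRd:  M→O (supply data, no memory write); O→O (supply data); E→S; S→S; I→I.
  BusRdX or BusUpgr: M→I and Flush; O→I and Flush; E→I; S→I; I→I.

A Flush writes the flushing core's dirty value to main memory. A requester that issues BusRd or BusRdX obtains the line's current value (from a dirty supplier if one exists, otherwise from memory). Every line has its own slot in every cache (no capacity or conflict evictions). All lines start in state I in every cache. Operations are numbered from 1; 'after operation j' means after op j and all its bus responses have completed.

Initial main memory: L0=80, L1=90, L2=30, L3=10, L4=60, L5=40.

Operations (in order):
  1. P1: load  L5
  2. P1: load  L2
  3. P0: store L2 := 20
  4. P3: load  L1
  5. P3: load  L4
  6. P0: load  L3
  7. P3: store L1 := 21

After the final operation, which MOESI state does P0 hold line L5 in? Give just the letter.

[1] P1: load  L5 | P0:I, P1:E(40), P2:I, P3:I | bus: BusRd
[2] P1: load  L2 | P0:I, P1:E(30), P2:I, P3:I | bus: BusRd
[3] P0: store L2 := 20 | P0:M(20), P1:I, P2:I, P3:I | bus: BusRdX
[4] P3: load  L1 | P0:I, P1:I, P2:I, P3:E(90) | bus: BusRd
[5] P3: load  L4 | P0:I, P1:I, P2:I, P3:E(60) | bus: BusRd
[6] P0: load  L3 | P0:E(10), P1:I, P2:I, P3:I | bus: BusRd
[7] P3: store L1 := 21 | P0:I, P1:I, P2:I, P3:M(21) | bus: none

state = I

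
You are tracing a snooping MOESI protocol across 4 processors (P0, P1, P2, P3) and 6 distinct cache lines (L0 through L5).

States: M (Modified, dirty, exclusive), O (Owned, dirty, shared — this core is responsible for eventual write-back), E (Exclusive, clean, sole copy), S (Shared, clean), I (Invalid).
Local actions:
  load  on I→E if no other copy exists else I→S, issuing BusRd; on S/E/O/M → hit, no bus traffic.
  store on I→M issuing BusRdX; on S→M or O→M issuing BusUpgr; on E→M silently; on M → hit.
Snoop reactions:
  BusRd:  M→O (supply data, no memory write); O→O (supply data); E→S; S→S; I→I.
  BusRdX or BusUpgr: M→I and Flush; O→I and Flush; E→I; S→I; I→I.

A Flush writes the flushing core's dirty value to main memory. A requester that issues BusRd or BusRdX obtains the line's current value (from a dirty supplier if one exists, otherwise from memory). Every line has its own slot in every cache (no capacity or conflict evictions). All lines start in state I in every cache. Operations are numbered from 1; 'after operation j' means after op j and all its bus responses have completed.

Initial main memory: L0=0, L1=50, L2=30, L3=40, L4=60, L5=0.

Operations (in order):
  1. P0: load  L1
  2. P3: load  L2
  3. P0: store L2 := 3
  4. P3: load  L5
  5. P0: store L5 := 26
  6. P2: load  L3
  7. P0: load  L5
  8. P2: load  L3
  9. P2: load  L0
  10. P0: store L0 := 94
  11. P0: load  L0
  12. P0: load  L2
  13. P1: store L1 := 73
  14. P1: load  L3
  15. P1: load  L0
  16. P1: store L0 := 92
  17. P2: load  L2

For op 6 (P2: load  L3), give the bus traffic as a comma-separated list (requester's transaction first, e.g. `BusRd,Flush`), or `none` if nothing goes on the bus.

  op1 P0: load  L1 → E/I/I/I on L1; bus BusRd; mem=50
  op2 P3: load  L2 → I/I/I/E on L2; bus BusRd; mem=30
  op3 P0: store L2 := 3 → M/I/I/I on L2; bus BusRdX; mem=30
  op4 P3: load  L5 → I/I/I/E on L5; bus BusRd; mem=0
  op5 P0: store L5 := 26 → M/I/I/I on L5; bus BusRdX; mem=0
  op6 P2: load  L3 → I/I/E/I on L3; bus BusRd; mem=40
  op7 P0: load  L5 → M/I/I/I on L5; bus (none); mem=0
  op8 P2: load  L3 → I/I/E/I on L3; bus (none); mem=40
  op9 P2: load  L0 → I/I/E/I on L0; bus BusRd; mem=0
  op10 P0: store L0 := 94 → M/I/I/I on L0; bus BusRdX; mem=0
  op11 P0: load  L0 → M/I/I/I on L0; bus (none); mem=0
  op12 P0: load  L2 → M/I/I/I on L2; bus (none); mem=30
  op13 P1: store L1 := 73 → I/M/I/I on L1; bus BusRdX; mem=50
  op14 P1: load  L3 → I/S/S/I on L3; bus BusRd; mem=40
  op15 P1: load  L0 → O/S/I/I on L0; bus BusRd; mem=0
  op16 P1: store L0 := 92 → I/M/I/I on L0; bus BusUpgr Flush; mem=94
  op17 P2: load  L2 → O/I/S/I on L2; bus BusRd; mem=30

bus = BusRd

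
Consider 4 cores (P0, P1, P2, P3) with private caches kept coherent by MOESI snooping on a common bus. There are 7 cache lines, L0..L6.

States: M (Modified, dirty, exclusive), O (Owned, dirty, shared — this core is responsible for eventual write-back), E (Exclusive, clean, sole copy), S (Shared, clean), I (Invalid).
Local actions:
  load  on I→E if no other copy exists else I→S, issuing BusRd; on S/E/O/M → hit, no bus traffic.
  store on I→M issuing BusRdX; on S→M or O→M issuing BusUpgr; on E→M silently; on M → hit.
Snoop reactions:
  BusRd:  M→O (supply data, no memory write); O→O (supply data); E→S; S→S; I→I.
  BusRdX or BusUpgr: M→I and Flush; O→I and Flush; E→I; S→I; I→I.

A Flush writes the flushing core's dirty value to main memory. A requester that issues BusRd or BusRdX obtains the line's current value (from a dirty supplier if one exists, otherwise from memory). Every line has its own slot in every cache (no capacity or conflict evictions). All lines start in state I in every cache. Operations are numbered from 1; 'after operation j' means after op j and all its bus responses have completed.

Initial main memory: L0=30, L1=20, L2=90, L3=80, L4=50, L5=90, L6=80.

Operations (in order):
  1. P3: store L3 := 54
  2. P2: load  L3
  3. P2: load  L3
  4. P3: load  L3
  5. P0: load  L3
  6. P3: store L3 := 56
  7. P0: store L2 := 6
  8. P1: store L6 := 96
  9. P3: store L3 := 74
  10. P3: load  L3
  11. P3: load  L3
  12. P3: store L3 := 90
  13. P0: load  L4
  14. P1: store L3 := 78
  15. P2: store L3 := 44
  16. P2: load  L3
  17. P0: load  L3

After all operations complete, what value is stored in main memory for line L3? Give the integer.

memory[L3] = 78

step 1: P3: store L3 := 54  ⟶  IIIM  (L3)  txn=BusRdX  M[L3]=80
step 2: P2: load  L3  ⟶  IISO  (L3)  txn=BusRd  M[L3]=80
step 3: P2: load  L3  ⟶  IISO  (L3)  txn=∅  M[L3]=80
step 4: P3: load  L3  ⟶  IISO  (L3)  txn=∅  M[L3]=80
step 5: P0: load  L3  ⟶  SISO  (L3)  txn=BusRd  M[L3]=80
step 6: P3: store L3 := 56  ⟶  IIIM  (L3)  txn=BusUpgr  M[L3]=80
step 7: P0: store L2 := 6  ⟶  MIII  (L2)  txn=BusRdX  M[L2]=90
step 8: P1: store L6 := 96  ⟶  IMII  (L6)  txn=BusRdX  M[L6]=80
step 9: P3: store L3 := 74  ⟶  IIIM  (L3)  txn=∅  M[L3]=80
step 10: P3: load  L3  ⟶  IIIM  (L3)  txn=∅  M[L3]=80
step 11: P3: load  L3  ⟶  IIIM  (L3)  txn=∅  M[L3]=80
step 12: P3: store L3 := 90  ⟶  IIIM  (L3)  txn=∅  M[L3]=80
step 13: P0: load  L4  ⟶  EIII  (L4)  txn=BusRd  M[L4]=50
step 14: P1: store L3 := 78  ⟶  IMII  (L3)  txn=BusRdX+Flush  M[L3]=90
step 15: P2: store L3 := 44  ⟶  IIMI  (L3)  txn=BusRdX+Flush  M[L3]=78
step 16: P2: load  L3  ⟶  IIMI  (L3)  txn=∅  M[L3]=78
step 17: P0: load  L3  ⟶  SIOI  (L3)  txn=BusRd  M[L3]=78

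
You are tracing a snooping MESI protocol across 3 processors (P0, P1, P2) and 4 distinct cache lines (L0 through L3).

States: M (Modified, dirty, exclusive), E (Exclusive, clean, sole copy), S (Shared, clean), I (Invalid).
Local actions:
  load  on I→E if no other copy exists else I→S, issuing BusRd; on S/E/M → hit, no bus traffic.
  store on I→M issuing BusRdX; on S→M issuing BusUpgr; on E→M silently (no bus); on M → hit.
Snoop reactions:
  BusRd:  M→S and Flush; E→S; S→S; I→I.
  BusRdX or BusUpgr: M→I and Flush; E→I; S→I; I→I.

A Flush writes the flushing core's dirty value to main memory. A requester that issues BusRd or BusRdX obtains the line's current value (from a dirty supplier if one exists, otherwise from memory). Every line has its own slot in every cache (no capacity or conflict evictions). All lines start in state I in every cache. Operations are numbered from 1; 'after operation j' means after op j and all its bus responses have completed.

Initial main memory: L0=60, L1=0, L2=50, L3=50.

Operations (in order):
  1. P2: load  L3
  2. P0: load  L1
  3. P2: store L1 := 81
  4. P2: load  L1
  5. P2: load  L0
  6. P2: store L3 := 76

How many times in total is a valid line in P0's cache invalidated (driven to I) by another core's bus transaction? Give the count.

invalidations = 1

[1] P2: load  L3 | P0:I, P1:I, P2:E(50) | bus: BusRd
[2] P0: load  L1 | P0:E(0), P1:I, P2:I | bus: BusRd
[3] P2: store L1 := 81 | P0:I, P1:I, P2:M(81) | bus: BusRdX
[4] P2: load  L1 | P0:I, P1:I, P2:M(81) | bus: none
[5] P2: load  L0 | P0:I, P1:I, P2:E(60) | bus: BusRd
[6] P2: store L3 := 76 | P0:I, P1:I, P2:M(76) | bus: none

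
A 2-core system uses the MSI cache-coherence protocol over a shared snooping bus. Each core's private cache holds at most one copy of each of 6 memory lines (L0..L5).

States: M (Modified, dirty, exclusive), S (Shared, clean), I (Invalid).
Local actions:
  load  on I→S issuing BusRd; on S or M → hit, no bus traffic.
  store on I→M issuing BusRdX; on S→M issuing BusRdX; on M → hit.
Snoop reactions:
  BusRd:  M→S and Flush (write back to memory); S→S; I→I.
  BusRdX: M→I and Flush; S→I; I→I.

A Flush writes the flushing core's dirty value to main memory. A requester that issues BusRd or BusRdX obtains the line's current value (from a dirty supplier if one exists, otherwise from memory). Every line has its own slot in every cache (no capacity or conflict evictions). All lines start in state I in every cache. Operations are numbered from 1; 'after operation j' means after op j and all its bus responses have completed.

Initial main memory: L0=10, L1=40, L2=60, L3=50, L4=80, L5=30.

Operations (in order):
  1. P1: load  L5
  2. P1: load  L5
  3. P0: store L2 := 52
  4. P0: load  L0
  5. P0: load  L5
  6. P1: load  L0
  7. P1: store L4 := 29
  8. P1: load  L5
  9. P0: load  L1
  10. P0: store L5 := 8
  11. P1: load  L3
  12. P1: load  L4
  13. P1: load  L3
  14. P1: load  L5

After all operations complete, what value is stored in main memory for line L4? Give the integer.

[1] P1: load  L5 | P0:I, P1:S(30) | bus: BusRd
[2] P1: load  L5 | P0:I, P1:S(30) | bus: none
[3] P0: store L2 := 52 | P0:M(52), P1:I | bus: BusRdX
[4] P0: load  L0 | P0:S(10), P1:I | bus: BusRd
[5] P0: load  L5 | P0:S(30), P1:S(30) | bus: BusRd
[6] P1: load  L0 | P0:S(10), P1:S(10) | bus: BusRd
[7] P1: store L4 := 29 | P0:I, P1:M(29) | bus: BusRdX
[8] P1: load  L5 | P0:S(30), P1:S(30) | bus: none
[9] P0: load  L1 | P0:S(40), P1:I | bus: BusRd
[10] P0: store L5 := 8 | P0:M(8), P1:I | bus: BusRdX
[11] P1: load  L3 | P0:I, P1:S(50) | bus: BusRd
[12] P1: load  L4 | P0:I, P1:M(29) | bus: none
[13] P1: load  L3 | P0:I, P1:S(50) | bus: none
[14] P1: load  L5 | P0:S(8), P1:S(8) | bus: BusRd,Flush

memory[L4] = 80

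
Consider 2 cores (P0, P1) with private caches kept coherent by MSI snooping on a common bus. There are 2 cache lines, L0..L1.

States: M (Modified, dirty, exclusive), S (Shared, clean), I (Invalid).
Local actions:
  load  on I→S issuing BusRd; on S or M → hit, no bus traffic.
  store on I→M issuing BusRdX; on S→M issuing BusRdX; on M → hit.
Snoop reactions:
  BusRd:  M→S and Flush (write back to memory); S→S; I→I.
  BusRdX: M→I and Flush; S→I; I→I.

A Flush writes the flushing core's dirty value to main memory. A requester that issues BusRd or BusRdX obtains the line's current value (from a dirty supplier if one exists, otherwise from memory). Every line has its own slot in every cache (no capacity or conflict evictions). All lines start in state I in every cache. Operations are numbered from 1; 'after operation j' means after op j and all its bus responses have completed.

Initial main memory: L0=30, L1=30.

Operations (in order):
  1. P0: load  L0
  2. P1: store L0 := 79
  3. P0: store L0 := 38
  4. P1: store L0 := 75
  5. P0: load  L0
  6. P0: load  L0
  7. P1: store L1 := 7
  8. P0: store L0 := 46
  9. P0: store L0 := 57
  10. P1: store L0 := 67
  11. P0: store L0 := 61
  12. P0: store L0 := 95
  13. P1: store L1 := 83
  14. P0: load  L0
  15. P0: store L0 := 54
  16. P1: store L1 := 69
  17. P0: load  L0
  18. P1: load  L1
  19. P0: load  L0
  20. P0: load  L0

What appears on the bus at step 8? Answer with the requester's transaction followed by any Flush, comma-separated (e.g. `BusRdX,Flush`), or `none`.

  op1 P0: load  L0 → S/I on L0; bus BusRd; mem=30
  op2 P1: store L0 := 79 → I/M on L0; bus BusRdX; mem=30
  op3 P0: store L0 := 38 → M/I on L0; bus BusRdX Flush; mem=79
  op4 P1: store L0 := 75 → I/M on L0; bus BusRdX Flush; mem=38
  op5 P0: load  L0 → S/S on L0; bus BusRd Flush; mem=75
  op6 P0: load  L0 → S/S on L0; bus (none); mem=75
  op7 P1: store L1 := 7 → I/M on L1; bus BusRdX; mem=30
  op8 P0: store L0 := 46 → M/I on L0; bus BusRdX; mem=75
  op9 P0: store L0 := 57 → M/I on L0; bus (none); mem=75
  op10 P1: store L0 := 67 → I/M on L0; bus BusRdX Flush; mem=57
  op11 P0: store L0 := 61 → M/I on L0; bus BusRdX Flush; mem=67
  op12 P0: store L0 := 95 → M/I on L0; bus (none); mem=67
  op13 P1: store L1 := 83 → I/M on L1; bus (none); mem=30
  op14 P0: load  L0 → M/I on L0; bus (none); mem=67
  op15 P0: store L0 := 54 → M/I on L0; bus (none); mem=67
  op16 P1: store L1 := 69 → I/M on L1; bus (none); mem=30
  op17 P0: load  L0 → M/I on L0; bus (none); mem=67
  op18 P1: load  L1 → I/M on L1; bus (none); mem=30
  op19 P0: load  L0 → M/I on L0; bus (none); mem=67
  op20 P0: load  L0 → M/I on L0; bus (none); mem=67

bus = BusRdX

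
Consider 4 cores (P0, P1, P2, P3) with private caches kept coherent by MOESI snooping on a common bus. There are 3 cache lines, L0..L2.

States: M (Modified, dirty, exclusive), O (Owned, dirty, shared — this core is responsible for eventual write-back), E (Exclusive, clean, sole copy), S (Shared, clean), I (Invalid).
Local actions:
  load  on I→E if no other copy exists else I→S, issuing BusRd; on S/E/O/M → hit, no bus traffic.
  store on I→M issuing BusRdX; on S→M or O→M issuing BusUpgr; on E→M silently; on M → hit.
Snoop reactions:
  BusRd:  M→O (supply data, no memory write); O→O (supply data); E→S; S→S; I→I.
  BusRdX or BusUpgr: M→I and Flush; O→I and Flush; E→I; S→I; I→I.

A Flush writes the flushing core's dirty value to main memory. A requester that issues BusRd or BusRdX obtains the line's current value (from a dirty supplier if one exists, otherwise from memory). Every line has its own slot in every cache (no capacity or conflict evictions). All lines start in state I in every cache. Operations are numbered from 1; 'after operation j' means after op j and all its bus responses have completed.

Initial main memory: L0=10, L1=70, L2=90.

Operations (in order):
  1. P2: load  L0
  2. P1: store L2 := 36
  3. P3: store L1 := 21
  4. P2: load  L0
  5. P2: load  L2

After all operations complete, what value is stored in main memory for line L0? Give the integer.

memory[L0] = 10

[1] P2: load  L0 | P0:I, P1:I, P2:E(10), P3:I | bus: BusRd
[2] P1: store L2 := 36 | P0:I, P1:M(36), P2:I, P3:I | bus: BusRdX
[3] P3: store L1 := 21 | P0:I, P1:I, P2:I, P3:M(21) | bus: BusRdX
[4] P2: load  L0 | P0:I, P1:I, P2:E(10), P3:I | bus: none
[5] P2: load  L2 | P0:I, P1:O(36), P2:S(36), P3:I | bus: BusRd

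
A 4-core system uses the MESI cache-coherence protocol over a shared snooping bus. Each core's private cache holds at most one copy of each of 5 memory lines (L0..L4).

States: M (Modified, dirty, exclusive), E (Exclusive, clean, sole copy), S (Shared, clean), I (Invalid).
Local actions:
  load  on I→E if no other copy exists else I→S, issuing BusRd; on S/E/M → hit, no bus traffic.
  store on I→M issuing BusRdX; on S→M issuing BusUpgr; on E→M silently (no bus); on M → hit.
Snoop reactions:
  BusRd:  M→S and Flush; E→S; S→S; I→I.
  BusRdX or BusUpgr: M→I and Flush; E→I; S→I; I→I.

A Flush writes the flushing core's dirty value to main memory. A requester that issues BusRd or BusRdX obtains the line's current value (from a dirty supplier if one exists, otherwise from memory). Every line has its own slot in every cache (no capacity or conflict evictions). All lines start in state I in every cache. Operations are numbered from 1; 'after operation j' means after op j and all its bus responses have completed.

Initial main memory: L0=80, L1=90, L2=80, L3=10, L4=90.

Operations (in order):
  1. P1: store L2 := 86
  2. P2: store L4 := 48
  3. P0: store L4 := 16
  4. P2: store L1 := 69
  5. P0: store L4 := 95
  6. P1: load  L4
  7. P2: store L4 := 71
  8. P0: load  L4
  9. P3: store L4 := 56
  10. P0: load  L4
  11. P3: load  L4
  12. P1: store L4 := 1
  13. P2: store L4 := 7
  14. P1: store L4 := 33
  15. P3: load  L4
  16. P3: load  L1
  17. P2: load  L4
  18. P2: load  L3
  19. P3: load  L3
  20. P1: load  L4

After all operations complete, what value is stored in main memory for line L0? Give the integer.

1. P1: store L2 := 86  bus=[BusRdX]  L2: P0=I P1=M P2=I P3=I  mem[L2]=80
2. P2: store L4 := 48  bus=[BusRdX]  L4: P0=I P1=I P2=M P3=I  mem[L4]=90
3. P0: store L4 := 16  bus=[BusRdX,Flush]  L4: P0=M P1=I P2=I P3=I  mem[L4]=48
4. P2: store L1 := 69  bus=[BusRdX]  L1: P0=I P1=I P2=M P3=I  mem[L1]=90
5. P0: store L4 := 95  bus=[-]  L4: P0=M P1=I P2=I P3=I  mem[L4]=48
6. P1: load  L4  bus=[BusRd,Flush]  L4: P0=S P1=S P2=I P3=I  mem[L4]=95
7. P2: store L4 := 71  bus=[BusRdX]  L4: P0=I P1=I P2=M P3=I  mem[L4]=95
8. P0: load  L4  bus=[BusRd,Flush]  L4: P0=S P1=I P2=S P3=I  mem[L4]=71
9. P3: store L4 := 56  bus=[BusRdX]  L4: P0=I P1=I P2=I P3=M  mem[L4]=71
10. P0: load  L4  bus=[BusRd,Flush]  L4: P0=S P1=I P2=I P3=S  mem[L4]=56
11. P3: load  L4  bus=[-]  L4: P0=S P1=I P2=I P3=S  mem[L4]=56
12. P1: store L4 := 1  bus=[BusRdX]  L4: P0=I P1=M P2=I P3=I  mem[L4]=56
13. P2: store L4 := 7  bus=[BusRdX,Flush]  L4: P0=I P1=I P2=M P3=I  mem[L4]=1
14. P1: store L4 := 33  bus=[BusRdX,Flush]  L4: P0=I P1=M P2=I P3=I  mem[L4]=7
15. P3: load  L4  bus=[BusRd,Flush]  L4: P0=I P1=S P2=I P3=S  mem[L4]=33
16. P3: load  L1  bus=[BusRd,Flush]  L1: P0=I P1=I P2=S P3=S  mem[L1]=69
17. P2: load  L4  bus=[BusRd]  L4: P0=I P1=S P2=S P3=S  mem[L4]=33
18. P2: load  L3  bus=[BusRd]  L3: P0=I P1=I P2=E P3=I  mem[L3]=10
19. P3: load  L3  bus=[BusRd]  L3: P0=I P1=I P2=S P3=S  mem[L3]=10
20. P1: load  L4  bus=[-]  L4: P0=I P1=S P2=S P3=S  mem[L4]=33

memory[L0] = 80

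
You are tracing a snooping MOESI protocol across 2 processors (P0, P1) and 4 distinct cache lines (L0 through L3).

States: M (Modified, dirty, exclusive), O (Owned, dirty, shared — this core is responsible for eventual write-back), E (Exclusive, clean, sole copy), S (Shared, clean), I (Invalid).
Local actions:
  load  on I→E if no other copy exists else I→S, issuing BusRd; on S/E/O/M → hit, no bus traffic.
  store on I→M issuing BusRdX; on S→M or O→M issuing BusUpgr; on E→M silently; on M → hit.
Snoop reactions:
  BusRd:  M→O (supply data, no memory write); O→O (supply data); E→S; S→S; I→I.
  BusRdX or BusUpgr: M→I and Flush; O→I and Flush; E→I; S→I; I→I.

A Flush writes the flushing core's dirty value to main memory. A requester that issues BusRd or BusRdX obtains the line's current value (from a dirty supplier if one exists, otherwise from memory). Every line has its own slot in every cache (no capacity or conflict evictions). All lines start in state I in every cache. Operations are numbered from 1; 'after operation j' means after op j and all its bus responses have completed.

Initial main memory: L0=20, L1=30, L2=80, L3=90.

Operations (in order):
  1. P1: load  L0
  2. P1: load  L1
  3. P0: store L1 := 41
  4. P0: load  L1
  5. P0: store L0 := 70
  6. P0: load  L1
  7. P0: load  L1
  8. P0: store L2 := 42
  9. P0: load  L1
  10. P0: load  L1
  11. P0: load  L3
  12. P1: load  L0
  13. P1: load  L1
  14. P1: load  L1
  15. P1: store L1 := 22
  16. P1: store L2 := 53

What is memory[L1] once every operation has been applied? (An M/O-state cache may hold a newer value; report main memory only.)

memory[L1] = 41

  op1 P1: load  L0 → I/E on L0; bus BusRd; mem=20
  op2 P1: load  L1 → I/E on L1; bus BusRd; mem=30
  op3 P0: store L1 := 41 → M/I on L1; bus BusRdX; mem=30
  op4 P0: load  L1 → M/I on L1; bus (none); mem=30
  op5 P0: store L0 := 70 → M/I on L0; bus BusRdX; mem=20
  op6 P0: load  L1 → M/I on L1; bus (none); mem=30
  op7 P0: load  L1 → M/I on L1; bus (none); mem=30
  op8 P0: store L2 := 42 → M/I on L2; bus BusRdX; mem=80
  op9 P0: load  L1 → M/I on L1; bus (none); mem=30
  op10 P0: load  L1 → M/I on L1; bus (none); mem=30
  op11 P0: load  L3 → E/I on L3; bus BusRd; mem=90
  op12 P1: load  L0 → O/S on L0; bus BusRd; mem=20
  op13 P1: load  L1 → O/S on L1; bus BusRd; mem=30
  op14 P1: load  L1 → O/S on L1; bus (none); mem=30
  op15 P1: store L1 := 22 → I/M on L1; bus BusUpgr Flush; mem=41
  op16 P1: store L2 := 53 → I/M on L2; bus BusRdX Flush; mem=42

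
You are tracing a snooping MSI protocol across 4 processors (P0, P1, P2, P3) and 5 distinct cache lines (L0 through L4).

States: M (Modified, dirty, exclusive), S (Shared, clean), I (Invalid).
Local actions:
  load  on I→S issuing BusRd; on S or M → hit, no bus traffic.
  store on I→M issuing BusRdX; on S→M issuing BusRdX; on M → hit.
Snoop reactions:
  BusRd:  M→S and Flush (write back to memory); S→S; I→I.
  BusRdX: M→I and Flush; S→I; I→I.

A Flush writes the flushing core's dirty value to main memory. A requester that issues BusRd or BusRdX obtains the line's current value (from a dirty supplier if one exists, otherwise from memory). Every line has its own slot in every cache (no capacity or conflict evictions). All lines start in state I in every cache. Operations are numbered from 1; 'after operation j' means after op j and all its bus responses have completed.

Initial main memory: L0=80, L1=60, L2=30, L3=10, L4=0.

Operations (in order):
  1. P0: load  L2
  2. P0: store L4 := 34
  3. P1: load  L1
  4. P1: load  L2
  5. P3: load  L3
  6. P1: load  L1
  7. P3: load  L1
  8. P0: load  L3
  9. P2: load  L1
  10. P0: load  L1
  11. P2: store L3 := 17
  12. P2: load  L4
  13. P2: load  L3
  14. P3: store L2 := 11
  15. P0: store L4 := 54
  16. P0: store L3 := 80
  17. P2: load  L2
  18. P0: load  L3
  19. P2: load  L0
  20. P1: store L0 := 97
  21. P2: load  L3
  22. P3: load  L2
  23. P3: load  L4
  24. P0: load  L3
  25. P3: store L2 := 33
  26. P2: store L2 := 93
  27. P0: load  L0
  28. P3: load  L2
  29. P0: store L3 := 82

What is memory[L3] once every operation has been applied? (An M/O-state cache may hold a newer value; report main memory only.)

[1] P0: load  L2 | P0:S(30), P1:I, P2:I, P3:I | bus: BusRd
[2] P0: store L4 := 34 | P0:M(34), P1:I, P2:I, P3:I | bus: BusRdX
[3] P1: load  L1 | P0:I, P1:S(60), P2:I, P3:I | bus: BusRd
[4] P1: load  L2 | P0:S(30), P1:S(30), P2:I, P3:I | bus: BusRd
[5] P3: load  L3 | P0:I, P1:I, P2:I, P3:S(10) | bus: BusRd
[6] P1: load  L1 | P0:I, P1:S(60), P2:I, P3:I | bus: none
[7] P3: load  L1 | P0:I, P1:S(60), P2:I, P3:S(60) | bus: BusRd
[8] P0: load  L3 | P0:S(10), P1:I, P2:I, P3:S(10) | bus: BusRd
[9] P2: load  L1 | P0:I, P1:S(60), P2:S(60), P3:S(60) | bus: BusRd
[10] P0: load  L1 | P0:S(60), P1:S(60), P2:S(60), P3:S(60) | bus: BusRd
[11] P2: store L3 := 17 | P0:I, P1:I, P2:M(17), P3:I | bus: BusRdX
[12] P2: load  L4 | P0:S(34), P1:I, P2:S(34), P3:I | bus: BusRd,Flush
[13] P2: load  L3 | P0:I, P1:I, P2:M(17), P3:I | bus: none
[14] P3: store L2 := 11 | P0:I, P1:I, P2:I, P3:M(11) | bus: BusRdX
[15] P0: store L4 := 54 | P0:M(54), P1:I, P2:I, P3:I | bus: BusRdX
[16] P0: store L3 := 80 | P0:M(80), P1:I, P2:I, P3:I | bus: BusRdX,Flush
[17] P2: load  L2 | P0:I, P1:I, P2:S(11), P3:S(11) | bus: BusRd,Flush
[18] P0: load  L3 | P0:M(80), P1:I, P2:I, P3:I | bus: none
[19] P2: load  L0 | P0:I, P1:I, P2:S(80), P3:I | bus: BusRd
[20] P1: store L0 := 97 | P0:I, P1:M(97), P2:I, P3:I | bus: BusRdX
[21] P2: load  L3 | P0:S(80), P1:I, P2:S(80), P3:I | bus: BusRd,Flush
[22] P3: load  L2 | P0:I, P1:I, P2:S(11), P3:S(11) | bus: none
[23] P3: load  L4 | P0:S(54), P1:I, P2:I, P3:S(54) | bus: BusRd,Flush
[24] P0: load  L3 | P0:S(80), P1:I, P2:S(80), P3:I | bus: none
[25] P3: store L2 := 33 | P0:I, P1:I, P2:I, P3:M(33) | bus: BusRdX
[26] P2: store L2 := 93 | P0:I, P1:I, P2:M(93), P3:I | bus: BusRdX,Flush
[27] P0: load  L0 | P0:S(97), P1:S(97), P2:I, P3:I | bus: BusRd,Flush
[28] P3: load  L2 | P0:I, P1:I, P2:S(93), P3:S(93) | bus: BusRd,Flush
[29] P0: store L3 := 82 | P0:M(82), P1:I, P2:I, P3:I | bus: BusRdX

memory[L3] = 80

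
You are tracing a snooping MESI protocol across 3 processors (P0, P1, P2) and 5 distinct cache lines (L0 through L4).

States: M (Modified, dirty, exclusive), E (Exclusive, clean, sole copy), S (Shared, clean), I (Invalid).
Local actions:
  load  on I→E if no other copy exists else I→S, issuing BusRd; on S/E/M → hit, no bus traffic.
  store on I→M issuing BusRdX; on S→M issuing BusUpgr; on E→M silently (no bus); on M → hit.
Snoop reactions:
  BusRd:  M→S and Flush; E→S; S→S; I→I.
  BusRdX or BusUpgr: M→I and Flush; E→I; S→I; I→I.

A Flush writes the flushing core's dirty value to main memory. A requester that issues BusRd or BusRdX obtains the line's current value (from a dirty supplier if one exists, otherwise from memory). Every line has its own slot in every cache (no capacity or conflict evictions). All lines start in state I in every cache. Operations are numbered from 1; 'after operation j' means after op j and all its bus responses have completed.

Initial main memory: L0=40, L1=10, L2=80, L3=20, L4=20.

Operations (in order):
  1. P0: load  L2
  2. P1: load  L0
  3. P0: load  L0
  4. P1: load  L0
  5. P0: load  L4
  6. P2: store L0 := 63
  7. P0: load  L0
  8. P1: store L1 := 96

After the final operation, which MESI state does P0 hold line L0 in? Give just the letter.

state = S

1. P0: load  L2  bus=[BusRd]  L2: P0=E P1=I P2=I  mem[L2]=80
2. P1: load  L0  bus=[BusRd]  L0: P0=I P1=E P2=I  mem[L0]=40
3. P0: load  L0  bus=[BusRd]  L0: P0=S P1=S P2=I  mem[L0]=40
4. P1: load  L0  bus=[-]  L0: P0=S P1=S P2=I  mem[L0]=40
5. P0: load  L4  bus=[BusRd]  L4: P0=E P1=I P2=I  mem[L4]=20
6. P2: store L0 := 63  bus=[BusRdX]  L0: P0=I P1=I P2=M  mem[L0]=40
7. P0: load  L0  bus=[BusRd,Flush]  L0: P0=S P1=I P2=S  mem[L0]=63
8. P1: store L1 := 96  bus=[BusRdX]  L1: P0=I P1=M P2=I  mem[L1]=10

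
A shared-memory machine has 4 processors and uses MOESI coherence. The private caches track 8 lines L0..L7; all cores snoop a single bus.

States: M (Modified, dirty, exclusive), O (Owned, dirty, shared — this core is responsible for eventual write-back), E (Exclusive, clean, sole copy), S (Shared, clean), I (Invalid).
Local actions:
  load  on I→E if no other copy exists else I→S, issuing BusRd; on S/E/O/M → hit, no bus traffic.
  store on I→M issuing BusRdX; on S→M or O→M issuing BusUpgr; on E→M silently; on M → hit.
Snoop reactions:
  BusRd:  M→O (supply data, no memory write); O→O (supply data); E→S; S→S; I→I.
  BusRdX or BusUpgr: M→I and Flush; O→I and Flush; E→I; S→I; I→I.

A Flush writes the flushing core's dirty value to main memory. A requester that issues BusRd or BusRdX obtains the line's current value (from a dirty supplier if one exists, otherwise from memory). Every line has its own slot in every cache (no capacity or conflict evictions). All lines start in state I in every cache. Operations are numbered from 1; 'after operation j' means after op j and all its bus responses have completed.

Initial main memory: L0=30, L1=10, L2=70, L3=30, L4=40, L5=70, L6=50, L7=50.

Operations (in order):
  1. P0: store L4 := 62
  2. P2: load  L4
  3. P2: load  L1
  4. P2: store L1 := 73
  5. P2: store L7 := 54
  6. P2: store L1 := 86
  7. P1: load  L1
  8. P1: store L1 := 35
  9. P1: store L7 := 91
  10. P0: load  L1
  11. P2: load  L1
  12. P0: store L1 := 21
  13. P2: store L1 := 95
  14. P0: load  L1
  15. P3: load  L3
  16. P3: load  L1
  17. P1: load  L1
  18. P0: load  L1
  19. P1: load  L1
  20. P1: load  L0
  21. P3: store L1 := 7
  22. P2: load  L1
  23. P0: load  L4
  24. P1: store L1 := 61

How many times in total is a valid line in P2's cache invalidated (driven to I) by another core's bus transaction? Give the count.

[1] P0: store L4 := 62 | P0:M(62), P1:I, P2:I, P3:I | bus: BusRdX
[2] P2: load  L4 | P0:O(62), P1:I, P2:S(62), P3:I | bus: BusRd
[3] P2: load  L1 | P0:I, P1:I, P2:E(10), P3:I | bus: BusRd
[4] P2: store L1 := 73 | P0:I, P1:I, P2:M(73), P3:I | bus: none
[5] P2: store L7 := 54 | P0:I, P1:I, P2:M(54), P3:I | bus: BusRdX
[6] P2: store L1 := 86 | P0:I, P1:I, P2:M(86), P3:I | bus: none
[7] P1: load  L1 | P0:I, P1:S(86), P2:O(86), P3:I | bus: BusRd
[8] P1: store L1 := 35 | P0:I, P1:M(35), P2:I, P3:I | bus: BusUpgr,Flush
[9] P1: store L7 := 91 | P0:I, P1:M(91), P2:I, P3:I | bus: BusRdX,Flush
[10] P0: load  L1 | P0:S(35), P1:O(35), P2:I, P3:I | bus: BusRd
[11] P2: load  L1 | P0:S(35), P1:O(35), P2:S(35), P3:I | bus: BusRd
[12] P0: store L1 := 21 | P0:M(21), P1:I, P2:I, P3:I | bus: BusUpgr,Flush
[13] P2: store L1 := 95 | P0:I, P1:I, P2:M(95), P3:I | bus: BusRdX,Flush
[14] P0: load  L1 | P0:S(95), P1:I, P2:O(95), P3:I | bus: BusRd
[15] P3: load  L3 | P0:I, P1:I, P2:I, P3:E(30) | bus: BusRd
[16] P3: load  L1 | P0:S(95), P1:I, P2:O(95), P3:S(95) | bus: BusRd
[17] P1: load  L1 | P0:S(95), P1:S(95), P2:O(95), P3:S(95) | bus: BusRd
[18] P0: load  L1 | P0:S(95), P1:S(95), P2:O(95), P3:S(95) | bus: none
[19] P1: load  L1 | P0:S(95), P1:S(95), P2:O(95), P3:S(95) | bus: none
[20] P1: load  L0 | P0:I, P1:E(30), P2:I, P3:I | bus: BusRd
[21] P3: store L1 := 7 | P0:I, P1:I, P2:I, P3:M(7) | bus: BusUpgr,Flush
[22] P2: load  L1 | P0:I, P1:I, P2:S(7), P3:O(7) | bus: BusRd
[23] P0: load  L4 | P0:O(62), P1:I, P2:S(62), P3:I | bus: none
[24] P1: store L1 := 61 | P0:I, P1:M(61), P2:I, P3:I | bus: BusRdX,Flush

invalidations = 5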